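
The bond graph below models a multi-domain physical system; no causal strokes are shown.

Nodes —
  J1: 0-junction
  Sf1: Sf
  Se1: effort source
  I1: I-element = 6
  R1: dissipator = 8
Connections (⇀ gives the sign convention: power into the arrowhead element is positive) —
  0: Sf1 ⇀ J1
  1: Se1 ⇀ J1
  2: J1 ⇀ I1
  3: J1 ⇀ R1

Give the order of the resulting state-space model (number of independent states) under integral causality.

1  (I1 all integral)

b0 stroke at Sf1  (Sf1 fixes flow; stroke at Sf1)
b1 stroke at J1  (Se1 fixes effort; stroke away)
b2 stroke at I1  (common-e at J1 fixed by 1)
b3 stroke at R1  (0-jn J1 has e-setter on 1)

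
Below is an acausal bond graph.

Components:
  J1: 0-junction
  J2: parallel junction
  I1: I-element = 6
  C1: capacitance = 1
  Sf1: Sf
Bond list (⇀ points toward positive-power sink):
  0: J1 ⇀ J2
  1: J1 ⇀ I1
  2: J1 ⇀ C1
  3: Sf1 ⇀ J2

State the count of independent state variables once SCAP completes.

2  (C1, I1 all integral)

#3 stroke at Sf1  (Sf1 fixes flow; stroke at Sf1)
#0 stroke at J2  (J2 needs exactly one e-in)
#1 stroke at I1  (prefer integral on I1)
#2 stroke at J1  (J1 needs exactly one e-in)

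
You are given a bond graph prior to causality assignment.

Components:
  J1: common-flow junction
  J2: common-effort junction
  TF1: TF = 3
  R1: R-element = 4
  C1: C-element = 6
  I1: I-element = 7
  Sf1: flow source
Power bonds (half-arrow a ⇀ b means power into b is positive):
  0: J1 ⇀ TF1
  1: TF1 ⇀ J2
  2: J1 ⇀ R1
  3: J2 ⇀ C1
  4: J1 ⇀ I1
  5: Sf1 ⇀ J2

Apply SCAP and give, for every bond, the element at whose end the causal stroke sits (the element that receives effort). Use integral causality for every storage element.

#0 |J1
#1 |TF1
#2 |J1
#3 |J2
#4 |I1
#5 |Sf1

#5 →Sf1  (source Sf1 imposes f)
#3 →J2  (C1 outputs effort q/C1)
#1 →TF1  (J2 effort already set via bond 3)
#0 →J1  (TF1: transformer flips bond 1)
#4 →I1  (I1 integral (f out))
#2 →J1  (J1 flow already set via bond 4)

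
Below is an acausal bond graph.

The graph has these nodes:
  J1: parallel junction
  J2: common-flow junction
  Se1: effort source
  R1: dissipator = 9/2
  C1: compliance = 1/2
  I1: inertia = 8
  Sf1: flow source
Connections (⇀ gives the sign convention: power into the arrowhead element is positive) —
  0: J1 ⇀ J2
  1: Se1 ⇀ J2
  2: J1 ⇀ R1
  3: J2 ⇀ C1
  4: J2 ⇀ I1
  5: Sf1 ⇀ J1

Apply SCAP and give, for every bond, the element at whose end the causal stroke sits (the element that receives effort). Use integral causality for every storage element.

b0 stroke→J2
b1 stroke→J2
b2 stroke→J1
b3 stroke→J2
b4 stroke→I1
b5 stroke→Sf1

β1 stroke→J2  (Se1: effort source, stroke at far end)
β5 stroke→Sf1  (source Sf1 imposes f)
β3 stroke→J2  (C1 integral (e out))
β4 stroke→I1  (prefer integral on I1)
β0 stroke→J2  (J2: bond 4 brought flow, rest push out)
β2 stroke→J1  (closing 0-jn rule on J1)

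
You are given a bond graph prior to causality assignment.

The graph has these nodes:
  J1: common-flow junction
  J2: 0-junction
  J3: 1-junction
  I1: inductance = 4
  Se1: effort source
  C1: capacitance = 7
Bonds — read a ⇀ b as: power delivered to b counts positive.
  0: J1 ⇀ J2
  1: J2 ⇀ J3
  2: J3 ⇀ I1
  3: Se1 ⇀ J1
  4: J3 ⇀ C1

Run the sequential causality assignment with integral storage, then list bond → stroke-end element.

#3 stroke at J1  (Se1 fixes effort; stroke away)
#0 stroke at J2  (J1: last free bond brings flow in)
#1 stroke at J3  (J2 effort already set via bond 0)
#2 stroke at I1  (I1 integral (f out))
#4 stroke at J3  (1-jn J3 has f-setter on 2)

#0 |J2
#1 |J3
#2 |I1
#3 |J1
#4 |J3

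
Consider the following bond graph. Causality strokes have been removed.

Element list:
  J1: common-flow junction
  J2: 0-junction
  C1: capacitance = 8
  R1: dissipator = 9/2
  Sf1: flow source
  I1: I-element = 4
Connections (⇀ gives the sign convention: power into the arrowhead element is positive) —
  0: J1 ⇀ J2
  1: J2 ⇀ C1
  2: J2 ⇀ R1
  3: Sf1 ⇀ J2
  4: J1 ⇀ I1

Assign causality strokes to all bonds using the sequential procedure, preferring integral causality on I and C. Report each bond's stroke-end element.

β3 stroke→Sf1  (source Sf1 imposes f)
β1 stroke→J2  (C1: C, integral causality)
β0 stroke→J1  (0-jn J2 has e-setter on 1)
β2 stroke→R1  (J2 effort already set via bond 1)
β4 stroke→I1  (J1: last free bond brings flow in)

bond 0 stroke→J1
bond 1 stroke→J2
bond 2 stroke→R1
bond 3 stroke→Sf1
bond 4 stroke→I1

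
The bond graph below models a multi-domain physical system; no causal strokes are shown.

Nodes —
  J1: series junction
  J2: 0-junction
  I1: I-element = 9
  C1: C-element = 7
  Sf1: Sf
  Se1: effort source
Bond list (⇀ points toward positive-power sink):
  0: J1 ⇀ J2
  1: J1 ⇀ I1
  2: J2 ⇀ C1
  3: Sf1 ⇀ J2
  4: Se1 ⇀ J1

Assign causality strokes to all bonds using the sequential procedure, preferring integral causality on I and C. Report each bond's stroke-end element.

b3 →Sf1  (Sf1: flow source, stroke at near end)
b4 →J1  (source Se1 imposes e)
b1 →I1  (prefer integral on I1)
b0 →J1  (J1: bond 1 brought flow, rest push out)
b2 →J2  (J2 needs exactly one e-in)

bond 0 →J1
bond 1 →I1
bond 2 →J2
bond 3 →Sf1
bond 4 →J1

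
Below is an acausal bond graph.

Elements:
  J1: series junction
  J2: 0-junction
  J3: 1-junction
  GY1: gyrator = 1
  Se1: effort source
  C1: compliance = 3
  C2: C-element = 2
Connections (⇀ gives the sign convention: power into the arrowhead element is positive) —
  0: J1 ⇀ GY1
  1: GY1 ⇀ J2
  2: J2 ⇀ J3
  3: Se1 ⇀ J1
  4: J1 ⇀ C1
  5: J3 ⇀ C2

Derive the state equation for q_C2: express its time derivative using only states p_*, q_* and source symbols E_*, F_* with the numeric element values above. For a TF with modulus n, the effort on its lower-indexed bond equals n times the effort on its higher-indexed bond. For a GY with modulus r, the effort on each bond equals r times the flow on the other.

#3 |J1  (source Se1 imposes e)
#4 |J1  (C1 outputs effort q/C1)
#0 |GY1  (only one flow-in slot at J1)
#1 |GY1  (GY1: gyrator matches bond 0)
#2 |J2  (J2 needs exactly one e-in)
#5 |J3  (J3 flow already set via bond 2)

dq_C2/dt = E_Se1 - q_C1/3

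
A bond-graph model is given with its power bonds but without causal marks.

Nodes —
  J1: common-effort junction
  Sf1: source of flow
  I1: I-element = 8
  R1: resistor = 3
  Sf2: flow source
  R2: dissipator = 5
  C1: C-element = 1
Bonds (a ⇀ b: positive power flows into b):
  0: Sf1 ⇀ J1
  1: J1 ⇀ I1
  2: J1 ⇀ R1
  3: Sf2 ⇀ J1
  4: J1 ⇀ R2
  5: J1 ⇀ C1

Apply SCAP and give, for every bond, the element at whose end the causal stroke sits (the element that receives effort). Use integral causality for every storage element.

bond 0 stroke→Sf1  (Sf1: flow source, stroke at near end)
bond 3 stroke→Sf2  (Sf2: flow source, stroke at near end)
bond 1 stroke→I1  (prefer integral on I1)
bond 5 stroke→J1  (C1 outputs effort q/C1)
bond 2 stroke→R1  (common-e at J1 fixed by 5)
bond 4 stroke→R2  (J1 effort already set via bond 5)

#0 →Sf1
#1 →I1
#2 →R1
#3 →Sf2
#4 →R2
#5 →J1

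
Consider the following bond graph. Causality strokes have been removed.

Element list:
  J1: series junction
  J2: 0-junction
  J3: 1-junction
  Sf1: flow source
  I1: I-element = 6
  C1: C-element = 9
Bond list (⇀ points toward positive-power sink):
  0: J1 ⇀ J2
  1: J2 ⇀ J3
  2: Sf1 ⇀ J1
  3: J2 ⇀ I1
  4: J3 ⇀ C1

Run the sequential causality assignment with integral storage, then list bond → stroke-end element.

#2 →Sf1  (Sf1 fixes flow; stroke at Sf1)
#0 →J1  (common-f at J1 fixed by 2)
#3 →I1  (prefer integral on I1)
#1 →J2  (J2: last free bond brings effort in)
#4 →J3  (common-f at J3 fixed by 1)

bond 0 |J1
bond 1 |J2
bond 2 |Sf1
bond 3 |I1
bond 4 |J3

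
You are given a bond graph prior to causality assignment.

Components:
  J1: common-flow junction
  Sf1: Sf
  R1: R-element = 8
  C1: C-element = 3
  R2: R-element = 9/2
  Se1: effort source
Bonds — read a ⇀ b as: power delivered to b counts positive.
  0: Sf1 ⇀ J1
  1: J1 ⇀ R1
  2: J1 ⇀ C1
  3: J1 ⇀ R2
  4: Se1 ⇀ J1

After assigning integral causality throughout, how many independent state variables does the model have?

1  (C1 all integral)

b0 stroke→Sf1  (Sf1 fixes flow; stroke at Sf1)
b4 stroke→J1  (Se1 fixes effort; stroke away)
b1 stroke→J1  (common-f at J1 fixed by 0)
b2 stroke→J1  (common-f at J1 fixed by 0)
b3 stroke→J1  (1-jn J1 has f-setter on 0)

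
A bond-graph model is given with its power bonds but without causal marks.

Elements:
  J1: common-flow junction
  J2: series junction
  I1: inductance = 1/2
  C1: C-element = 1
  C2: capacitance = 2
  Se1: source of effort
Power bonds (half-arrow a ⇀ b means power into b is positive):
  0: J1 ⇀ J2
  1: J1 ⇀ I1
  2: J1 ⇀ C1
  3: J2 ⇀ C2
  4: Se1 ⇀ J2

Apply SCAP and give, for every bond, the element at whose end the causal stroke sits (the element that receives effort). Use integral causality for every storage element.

β4 stroke→J2  (Se1 (Se) sets effort on bond)
β1 stroke→I1  (I1 outputs flow p/I1)
β0 stroke→J1  (J1: bond 1 brought flow, rest push out)
β2 stroke→J1  (1-jn J1 has f-setter on 1)
β3 stroke→J2  (J2 flow already set via bond 0)

β0 →J1
β1 →I1
β2 →J1
β3 →J2
β4 →J2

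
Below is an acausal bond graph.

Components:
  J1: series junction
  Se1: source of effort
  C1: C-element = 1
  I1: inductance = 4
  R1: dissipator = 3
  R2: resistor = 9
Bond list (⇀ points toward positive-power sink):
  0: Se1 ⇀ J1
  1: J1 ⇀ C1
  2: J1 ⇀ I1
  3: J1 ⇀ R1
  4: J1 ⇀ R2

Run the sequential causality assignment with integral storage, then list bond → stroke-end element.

bond 0 stroke at J1
bond 1 stroke at J1
bond 2 stroke at I1
bond 3 stroke at J1
bond 4 stroke at J1

b0 stroke→J1  (source Se1 imposes e)
b1 stroke→J1  (prefer integral on C1)
b2 stroke→I1  (I1 outputs flow p/I1)
b3 stroke→J1  (J1: bond 2 brought flow, rest push out)
b4 stroke→J1  (common-f at J1 fixed by 2)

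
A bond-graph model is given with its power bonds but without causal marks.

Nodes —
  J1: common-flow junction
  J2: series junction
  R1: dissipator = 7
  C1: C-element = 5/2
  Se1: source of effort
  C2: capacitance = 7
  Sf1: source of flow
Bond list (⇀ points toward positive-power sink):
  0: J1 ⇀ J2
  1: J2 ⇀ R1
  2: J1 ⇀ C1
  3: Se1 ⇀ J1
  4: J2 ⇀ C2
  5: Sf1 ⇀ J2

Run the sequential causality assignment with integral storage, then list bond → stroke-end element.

#0 |J2
#1 |J2
#2 |J1
#3 |J1
#4 |J2
#5 |Sf1

bond 3 stroke at J1  (Se1: effort source, stroke at far end)
bond 5 stroke at Sf1  (Sf1 (Sf) sets flow on bond)
bond 0 stroke at J2  (J2: bond 5 brought flow, rest push out)
bond 1 stroke at J2  (J2 flow already set via bond 5)
bond 4 stroke at J2  (1-jn J2 has f-setter on 5)
bond 2 stroke at J1  (J1: bond 0 brought flow, rest push out)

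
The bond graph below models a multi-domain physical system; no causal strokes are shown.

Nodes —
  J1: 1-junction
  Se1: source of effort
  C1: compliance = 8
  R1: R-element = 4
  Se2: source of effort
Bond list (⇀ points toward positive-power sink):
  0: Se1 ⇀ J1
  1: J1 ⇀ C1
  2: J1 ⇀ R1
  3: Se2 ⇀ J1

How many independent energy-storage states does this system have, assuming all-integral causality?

#0 |J1  (Se1 fixes effort; stroke away)
#3 |J1  (Se2 fixes effort; stroke away)
#1 |J1  (prefer integral on C1)
#2 |R1  (closing 1-jn rule on J1)

1  (C1 all integral)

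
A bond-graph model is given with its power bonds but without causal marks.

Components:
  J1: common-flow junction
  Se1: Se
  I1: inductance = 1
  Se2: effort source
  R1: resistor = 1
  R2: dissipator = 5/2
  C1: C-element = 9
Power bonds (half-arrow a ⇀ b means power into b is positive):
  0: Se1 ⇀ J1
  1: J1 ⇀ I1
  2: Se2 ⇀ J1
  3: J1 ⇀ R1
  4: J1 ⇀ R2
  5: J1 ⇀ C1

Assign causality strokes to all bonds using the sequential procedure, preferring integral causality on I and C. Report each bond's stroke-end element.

bond 0 |J1
bond 1 |I1
bond 2 |J1
bond 3 |J1
bond 4 |J1
bond 5 |J1

b0 |J1  (Se1 (Se) sets effort on bond)
b2 |J1  (Se2 fixes effort; stroke away)
b1 |I1  (I1 integral (f out))
b3 |J1  (1-jn J1 has f-setter on 1)
b4 |J1  (1-jn J1 has f-setter on 1)
b5 |J1  (common-f at J1 fixed by 1)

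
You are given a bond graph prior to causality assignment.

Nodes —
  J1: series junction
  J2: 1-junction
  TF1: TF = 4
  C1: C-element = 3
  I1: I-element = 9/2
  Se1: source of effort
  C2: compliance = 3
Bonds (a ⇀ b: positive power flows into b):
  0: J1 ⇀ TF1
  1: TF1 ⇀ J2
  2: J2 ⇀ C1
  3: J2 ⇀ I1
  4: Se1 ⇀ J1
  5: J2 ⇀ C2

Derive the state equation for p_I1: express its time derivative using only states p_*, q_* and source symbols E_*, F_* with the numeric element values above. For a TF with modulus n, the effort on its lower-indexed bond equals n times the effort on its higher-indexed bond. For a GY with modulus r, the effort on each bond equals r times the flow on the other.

dp_I1/dt = E_Se1/4 - q_C1/3 - q_C2/3

β4 |J1  (Se1 fixes effort; stroke away)
β0 |TF1  (only one flow-in slot at J1)
β1 |J2  (through TF1, causality passes straight; one stroke at TF1)
β2 |J2  (C1 outputs effort q/C1)
β3 |I1  (I1: I, integral causality)
β5 |J2  (J2: bond 3 brought flow, rest push out)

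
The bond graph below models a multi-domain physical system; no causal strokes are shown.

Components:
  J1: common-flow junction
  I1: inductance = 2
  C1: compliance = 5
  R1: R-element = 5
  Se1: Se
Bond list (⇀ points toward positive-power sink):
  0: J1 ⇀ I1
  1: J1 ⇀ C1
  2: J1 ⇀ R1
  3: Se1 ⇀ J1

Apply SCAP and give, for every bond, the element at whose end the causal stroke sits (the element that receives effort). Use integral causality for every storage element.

β3 stroke at J1  (Se1: effort source, stroke at far end)
β0 stroke at I1  (I1 integral (f out))
β1 stroke at J1  (J1: bond 0 brought flow, rest push out)
β2 stroke at J1  (J1: bond 0 brought flow, rest push out)

b0 stroke at I1
b1 stroke at J1
b2 stroke at J1
b3 stroke at J1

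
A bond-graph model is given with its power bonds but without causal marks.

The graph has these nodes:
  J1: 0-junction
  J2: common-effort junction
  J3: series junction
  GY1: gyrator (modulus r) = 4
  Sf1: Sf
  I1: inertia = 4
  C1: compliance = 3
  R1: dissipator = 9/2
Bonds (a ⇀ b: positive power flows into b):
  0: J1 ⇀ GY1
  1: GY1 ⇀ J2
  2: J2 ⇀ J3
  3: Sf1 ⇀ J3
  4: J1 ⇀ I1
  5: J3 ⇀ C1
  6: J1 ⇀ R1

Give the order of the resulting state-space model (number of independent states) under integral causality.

bond 3 stroke→Sf1  (source Sf1 imposes f)
bond 2 stroke→J3  (J3: bond 3 brought flow, rest push out)
bond 5 stroke→J3  (J3: bond 3 brought flow, rest push out)
bond 1 stroke→J2  (only one effort-in slot at J2)
bond 0 stroke→J1  (through GY1, causality inverts; strokes same side of GY1)
bond 4 stroke→I1  (J1 effort already set via bond 0)
bond 6 stroke→R1  (J1: bond 0 brought effort, rest push out)

2  (C1, I1 all integral)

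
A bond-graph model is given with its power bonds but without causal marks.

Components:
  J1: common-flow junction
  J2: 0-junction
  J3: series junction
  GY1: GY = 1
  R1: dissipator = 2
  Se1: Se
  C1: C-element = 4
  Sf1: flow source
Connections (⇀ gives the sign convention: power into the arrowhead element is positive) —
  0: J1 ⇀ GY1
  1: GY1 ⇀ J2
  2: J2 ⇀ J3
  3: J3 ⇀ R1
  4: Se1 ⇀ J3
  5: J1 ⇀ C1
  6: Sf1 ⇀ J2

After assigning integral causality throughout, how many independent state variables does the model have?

β4 stroke at J3  (Se1: effort source, stroke at far end)
β6 stroke at Sf1  (Sf1 fixes flow; stroke at Sf1)
β5 stroke at J1  (C1 integral (e out))
β0 stroke at GY1  (only one flow-in slot at J1)
β1 stroke at GY1  (GY1: gyrator matches bond 0)
β2 stroke at J2  (J2: last free bond brings effort in)
β3 stroke at J3  (J3: bond 2 brought flow, rest push out)

1  (C1 all integral)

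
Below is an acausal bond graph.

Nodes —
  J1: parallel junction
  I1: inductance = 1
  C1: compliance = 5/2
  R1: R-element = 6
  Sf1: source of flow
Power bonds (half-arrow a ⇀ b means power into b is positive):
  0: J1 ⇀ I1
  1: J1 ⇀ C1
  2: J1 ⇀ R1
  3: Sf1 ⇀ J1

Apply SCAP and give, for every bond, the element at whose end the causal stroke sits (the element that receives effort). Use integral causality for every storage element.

bond 3 |Sf1  (source Sf1 imposes f)
bond 0 |I1  (I1: I, integral causality)
bond 1 |J1  (C1 outputs effort q/C1)
bond 2 |R1  (common-e at J1 fixed by 1)

#0 stroke at I1
#1 stroke at J1
#2 stroke at R1
#3 stroke at Sf1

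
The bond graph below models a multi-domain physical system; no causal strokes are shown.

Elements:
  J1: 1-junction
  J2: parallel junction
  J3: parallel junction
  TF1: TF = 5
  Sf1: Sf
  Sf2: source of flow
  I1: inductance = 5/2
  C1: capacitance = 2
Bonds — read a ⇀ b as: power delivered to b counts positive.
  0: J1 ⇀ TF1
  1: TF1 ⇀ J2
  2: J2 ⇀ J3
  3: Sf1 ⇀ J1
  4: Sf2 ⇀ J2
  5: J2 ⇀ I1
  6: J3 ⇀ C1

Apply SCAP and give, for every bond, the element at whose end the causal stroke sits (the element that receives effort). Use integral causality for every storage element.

β0 →J1
β1 →TF1
β2 →J2
β3 →Sf1
β4 →Sf2
β5 →I1
β6 →J3

b3 stroke at Sf1  (source Sf1 imposes f)
b4 stroke at Sf2  (Sf2: flow source, stroke at near end)
b0 stroke at J1  (J1: bond 3 brought flow, rest push out)
b1 stroke at TF1  (through TF1, causality passes straight; one stroke at TF1)
b5 stroke at I1  (prefer integral on I1)
b2 stroke at J2  (closing 0-jn rule on J2)
b6 stroke at J3  (J3: last free bond brings effort in)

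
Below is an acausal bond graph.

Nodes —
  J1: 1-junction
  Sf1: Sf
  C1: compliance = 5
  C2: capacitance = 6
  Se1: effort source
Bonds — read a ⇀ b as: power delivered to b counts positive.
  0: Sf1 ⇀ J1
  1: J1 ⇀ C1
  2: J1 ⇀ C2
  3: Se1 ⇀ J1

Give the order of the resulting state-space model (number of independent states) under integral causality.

bond 0 stroke at Sf1  (source Sf1 imposes f)
bond 3 stroke at J1  (Se1: effort source, stroke at far end)
bond 1 stroke at J1  (common-f at J1 fixed by 0)
bond 2 stroke at J1  (J1 flow already set via bond 0)

2  (C1, C2 all integral)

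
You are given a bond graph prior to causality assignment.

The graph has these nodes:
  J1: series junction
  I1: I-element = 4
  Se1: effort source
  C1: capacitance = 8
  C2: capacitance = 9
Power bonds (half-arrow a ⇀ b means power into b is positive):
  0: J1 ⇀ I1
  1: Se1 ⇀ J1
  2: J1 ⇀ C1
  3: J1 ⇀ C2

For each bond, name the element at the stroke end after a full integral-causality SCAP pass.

b1 |J1  (source Se1 imposes e)
b0 |I1  (prefer integral on I1)
b2 |J1  (J1: bond 0 brought flow, rest push out)
b3 |J1  (J1 flow already set via bond 0)

bond 0 →I1
bond 1 →J1
bond 2 →J1
bond 3 →J1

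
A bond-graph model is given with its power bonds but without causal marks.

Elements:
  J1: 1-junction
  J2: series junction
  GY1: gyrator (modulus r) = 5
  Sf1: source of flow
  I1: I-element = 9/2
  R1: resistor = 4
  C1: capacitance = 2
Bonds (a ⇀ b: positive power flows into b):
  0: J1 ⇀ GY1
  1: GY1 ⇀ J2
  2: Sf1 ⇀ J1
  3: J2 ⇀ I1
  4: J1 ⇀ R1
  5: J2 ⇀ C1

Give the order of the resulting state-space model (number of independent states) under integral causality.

2  (C1, I1 all integral)

β2 |Sf1  (Sf1 (Sf) sets flow on bond)
β0 |J1  (1-jn J1 has f-setter on 2)
β4 |J1  (J1: bond 2 brought flow, rest push out)
β1 |J2  (GY1: gyrator matches bond 0)
β3 |I1  (I1 integral (f out))
β5 |J2  (1-jn J2 has f-setter on 3)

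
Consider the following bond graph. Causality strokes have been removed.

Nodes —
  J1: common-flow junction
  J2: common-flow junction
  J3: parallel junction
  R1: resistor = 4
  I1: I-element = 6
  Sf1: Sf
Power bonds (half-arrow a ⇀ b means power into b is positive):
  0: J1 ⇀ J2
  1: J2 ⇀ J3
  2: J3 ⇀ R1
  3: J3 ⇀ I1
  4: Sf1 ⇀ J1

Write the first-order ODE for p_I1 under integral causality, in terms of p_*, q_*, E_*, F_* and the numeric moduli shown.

b4 |Sf1  (Sf1: flow source, stroke at near end)
b0 |J1  (common-f at J1 fixed by 4)
b1 |J2  (common-f at J2 fixed by 0)
b3 |I1  (I1: I, integral causality)
b2 |J3  (closing 0-jn rule on J3)

dp_I1/dt = 4*F_Sf1 - 2*p_I1/3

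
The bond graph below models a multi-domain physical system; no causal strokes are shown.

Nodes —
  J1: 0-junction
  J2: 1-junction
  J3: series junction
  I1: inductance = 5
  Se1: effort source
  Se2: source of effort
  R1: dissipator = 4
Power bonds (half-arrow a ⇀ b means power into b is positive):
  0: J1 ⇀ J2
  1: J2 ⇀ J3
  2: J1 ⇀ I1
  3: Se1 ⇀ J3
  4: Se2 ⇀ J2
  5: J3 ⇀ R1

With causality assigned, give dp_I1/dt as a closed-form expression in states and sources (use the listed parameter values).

dp_I1/dt = -E_Se1 - E_Se2 - 4*p_I1/5

b3 →J3  (Se1: effort source, stroke at far end)
b4 →J2  (Se2 fixes effort; stroke away)
b2 →I1  (prefer integral on I1)
b0 →J1  (J1: last free bond brings effort in)
b1 →J2  (common-f at J2 fixed by 0)
b5 →J3  (common-f at J3 fixed by 1)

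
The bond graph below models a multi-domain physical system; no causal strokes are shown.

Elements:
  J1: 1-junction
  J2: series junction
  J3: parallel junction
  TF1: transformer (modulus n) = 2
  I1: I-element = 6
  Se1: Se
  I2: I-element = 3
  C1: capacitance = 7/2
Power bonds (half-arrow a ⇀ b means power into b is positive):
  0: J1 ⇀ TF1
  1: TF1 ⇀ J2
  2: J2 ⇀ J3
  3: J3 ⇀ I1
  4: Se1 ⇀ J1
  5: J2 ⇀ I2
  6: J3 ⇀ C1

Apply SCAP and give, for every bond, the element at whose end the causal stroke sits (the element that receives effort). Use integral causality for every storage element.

b0 stroke at TF1
b1 stroke at J2
b2 stroke at J2
b3 stroke at I1
b4 stroke at J1
b5 stroke at I2
b6 stroke at J3

b4 stroke→J1  (Se1: effort source, stroke at far end)
b0 stroke→TF1  (closing 1-jn rule on J1)
b1 stroke→J2  (TF1 one-in-one-out from 0)
b3 stroke→I1  (I1 integral (f out))
b5 stroke→I2  (I2 integral (f out))
b2 stroke→J2  (J2: bond 5 brought flow, rest push out)
b6 stroke→J3  (closing 0-jn rule on J3)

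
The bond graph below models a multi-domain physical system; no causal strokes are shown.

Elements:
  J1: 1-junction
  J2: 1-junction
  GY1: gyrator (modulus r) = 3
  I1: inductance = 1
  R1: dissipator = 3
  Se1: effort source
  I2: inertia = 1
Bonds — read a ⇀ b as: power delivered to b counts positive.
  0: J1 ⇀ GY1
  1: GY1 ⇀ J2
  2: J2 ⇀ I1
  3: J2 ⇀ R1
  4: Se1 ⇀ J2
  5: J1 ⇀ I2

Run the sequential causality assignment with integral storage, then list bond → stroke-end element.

bond 0 |J1
bond 1 |J2
bond 2 |I1
bond 3 |J2
bond 4 |J2
bond 5 |I2

b4 stroke→J2  (source Se1 imposes e)
b2 stroke→I1  (prefer integral on I1)
b1 stroke→J2  (common-f at J2 fixed by 2)
b3 stroke→J2  (1-jn J2 has f-setter on 2)
b0 stroke→J1  (GY GY1: same side as bond 1)
b5 stroke→I2  (J1: last free bond brings flow in)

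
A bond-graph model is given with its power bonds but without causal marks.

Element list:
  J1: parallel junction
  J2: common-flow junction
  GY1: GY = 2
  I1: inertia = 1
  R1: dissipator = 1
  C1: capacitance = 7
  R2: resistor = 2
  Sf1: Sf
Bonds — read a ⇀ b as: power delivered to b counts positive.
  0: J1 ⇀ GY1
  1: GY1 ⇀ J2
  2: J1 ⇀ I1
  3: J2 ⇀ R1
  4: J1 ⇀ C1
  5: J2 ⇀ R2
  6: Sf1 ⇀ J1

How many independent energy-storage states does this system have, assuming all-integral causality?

2  (C1, I1 all integral)

#6 stroke at Sf1  (Sf1 (Sf) sets flow on bond)
#2 stroke at I1  (I1 outputs flow p/I1)
#4 stroke at J1  (C1: C, integral causality)
#0 stroke at GY1  (J1 effort already set via bond 4)
#1 stroke at GY1  (GY GY1: same side as bond 0)
#3 stroke at J2  (1-jn J2 has f-setter on 1)
#5 stroke at J2  (J2: bond 1 brought flow, rest push out)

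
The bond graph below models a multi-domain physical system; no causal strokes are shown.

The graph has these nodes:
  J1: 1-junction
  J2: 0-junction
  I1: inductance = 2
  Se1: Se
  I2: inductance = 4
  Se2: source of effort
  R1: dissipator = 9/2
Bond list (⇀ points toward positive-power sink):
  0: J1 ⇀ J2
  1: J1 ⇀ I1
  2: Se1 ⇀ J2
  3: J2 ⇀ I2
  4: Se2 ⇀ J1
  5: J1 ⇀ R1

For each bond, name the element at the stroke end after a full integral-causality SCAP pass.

β2 →J2  (source Se1 imposes e)
β4 →J1  (source Se2 imposes e)
β0 →J1  (common-e at J2 fixed by 2)
β3 →I2  (J2 effort already set via bond 2)
β1 →I1  (prefer integral on I1)
β5 →J1  (J1: bond 1 brought flow, rest push out)

b0 |J1
b1 |I1
b2 |J2
b3 |I2
b4 |J1
b5 |J1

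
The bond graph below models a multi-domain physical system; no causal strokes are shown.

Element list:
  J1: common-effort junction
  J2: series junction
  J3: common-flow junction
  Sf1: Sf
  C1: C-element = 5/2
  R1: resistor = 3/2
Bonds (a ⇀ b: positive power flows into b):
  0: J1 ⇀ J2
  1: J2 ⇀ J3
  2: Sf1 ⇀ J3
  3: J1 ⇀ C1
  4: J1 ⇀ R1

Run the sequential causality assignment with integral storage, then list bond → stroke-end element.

β2 |Sf1  (Sf1: flow source, stroke at near end)
β1 |J3  (J3: bond 2 brought flow, rest push out)
β0 |J2  (1-jn J2 has f-setter on 1)
β3 |J1  (C1 outputs effort q/C1)
β4 |R1  (J1: bond 3 brought effort, rest push out)

b0 stroke→J2
b1 stroke→J3
b2 stroke→Sf1
b3 stroke→J1
b4 stroke→R1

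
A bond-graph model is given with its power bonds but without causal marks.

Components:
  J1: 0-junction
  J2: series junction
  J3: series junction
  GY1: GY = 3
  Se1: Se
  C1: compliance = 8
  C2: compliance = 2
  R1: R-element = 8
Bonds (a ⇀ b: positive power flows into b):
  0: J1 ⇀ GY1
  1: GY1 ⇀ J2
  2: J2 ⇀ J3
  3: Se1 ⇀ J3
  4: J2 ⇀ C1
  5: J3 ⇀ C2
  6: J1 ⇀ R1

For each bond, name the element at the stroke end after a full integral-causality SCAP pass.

bond 3 |J3  (Se1 fixes effort; stroke away)
bond 4 |J2  (C1: C, integral causality)
bond 5 |J3  (C2: C, integral causality)
bond 2 |J2  (J3: last free bond brings flow in)
bond 1 |GY1  (J2 needs exactly one f-in)
bond 0 |GY1  (through GY1, causality inverts; strokes same side of GY1)
bond 6 |J1  (J1: last free bond brings effort in)

bond 0 →GY1
bond 1 →GY1
bond 2 →J2
bond 3 →J3
bond 4 →J2
bond 5 →J3
bond 6 →J1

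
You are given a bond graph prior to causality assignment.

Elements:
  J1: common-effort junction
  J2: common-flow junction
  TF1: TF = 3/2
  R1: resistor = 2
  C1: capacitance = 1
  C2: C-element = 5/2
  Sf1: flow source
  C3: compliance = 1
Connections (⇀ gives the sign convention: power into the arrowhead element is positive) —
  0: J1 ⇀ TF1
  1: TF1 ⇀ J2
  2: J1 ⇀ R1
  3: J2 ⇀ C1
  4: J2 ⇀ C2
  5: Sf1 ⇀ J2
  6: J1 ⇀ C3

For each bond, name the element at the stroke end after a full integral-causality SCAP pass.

#0 stroke at TF1
#1 stroke at J2
#2 stroke at R1
#3 stroke at J2
#4 stroke at J2
#5 stroke at Sf1
#6 stroke at J1

bond 5 stroke at Sf1  (source Sf1 imposes f)
bond 1 stroke at J2  (1-jn J2 has f-setter on 5)
bond 3 stroke at J2  (J2 flow already set via bond 5)
bond 4 stroke at J2  (J2 flow already set via bond 5)
bond 0 stroke at TF1  (TF TF1: opposite of bond 1)
bond 6 stroke at J1  (C3: C, integral causality)
bond 2 stroke at R1  (J1 effort already set via bond 6)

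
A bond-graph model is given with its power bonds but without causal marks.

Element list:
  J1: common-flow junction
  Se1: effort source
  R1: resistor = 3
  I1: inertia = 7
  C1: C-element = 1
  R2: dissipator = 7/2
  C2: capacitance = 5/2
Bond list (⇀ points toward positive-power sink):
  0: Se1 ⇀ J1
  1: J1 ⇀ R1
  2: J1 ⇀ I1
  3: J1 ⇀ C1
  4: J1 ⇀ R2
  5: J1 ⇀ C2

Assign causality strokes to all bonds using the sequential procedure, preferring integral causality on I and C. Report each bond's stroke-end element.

#0 →J1  (Se1 (Se) sets effort on bond)
#2 →I1  (I1: I, integral causality)
#1 →J1  (J1: bond 2 brought flow, rest push out)
#3 →J1  (J1 flow already set via bond 2)
#4 →J1  (J1: bond 2 brought flow, rest push out)
#5 →J1  (J1: bond 2 brought flow, rest push out)

bond 0 →J1
bond 1 →J1
bond 2 →I1
bond 3 →J1
bond 4 →J1
bond 5 →J1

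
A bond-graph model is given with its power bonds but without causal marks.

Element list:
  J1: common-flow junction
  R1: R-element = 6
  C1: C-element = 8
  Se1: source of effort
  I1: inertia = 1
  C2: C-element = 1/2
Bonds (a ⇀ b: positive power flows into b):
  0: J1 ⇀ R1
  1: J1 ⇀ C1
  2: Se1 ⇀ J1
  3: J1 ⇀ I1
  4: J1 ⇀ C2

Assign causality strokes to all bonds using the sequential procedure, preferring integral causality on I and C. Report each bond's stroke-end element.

#0 →J1
#1 →J1
#2 →J1
#3 →I1
#4 →J1

b2 stroke→J1  (Se1 fixes effort; stroke away)
b1 stroke→J1  (C1: C, integral causality)
b3 stroke→I1  (I1: I, integral causality)
b0 stroke→J1  (common-f at J1 fixed by 3)
b4 stroke→J1  (common-f at J1 fixed by 3)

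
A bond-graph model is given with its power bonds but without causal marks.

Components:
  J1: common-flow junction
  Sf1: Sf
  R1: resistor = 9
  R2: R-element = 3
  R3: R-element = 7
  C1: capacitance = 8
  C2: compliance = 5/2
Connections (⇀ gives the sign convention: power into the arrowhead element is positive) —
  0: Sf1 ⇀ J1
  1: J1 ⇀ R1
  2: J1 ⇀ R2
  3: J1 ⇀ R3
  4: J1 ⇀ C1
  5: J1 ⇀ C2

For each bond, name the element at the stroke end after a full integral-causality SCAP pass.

b0 stroke→Sf1
b1 stroke→J1
b2 stroke→J1
b3 stroke→J1
b4 stroke→J1
b5 stroke→J1

#0 |Sf1  (Sf1 fixes flow; stroke at Sf1)
#1 |J1  (common-f at J1 fixed by 0)
#2 |J1  (J1: bond 0 brought flow, rest push out)
#3 |J1  (J1: bond 0 brought flow, rest push out)
#4 |J1  (common-f at J1 fixed by 0)
#5 |J1  (1-jn J1 has f-setter on 0)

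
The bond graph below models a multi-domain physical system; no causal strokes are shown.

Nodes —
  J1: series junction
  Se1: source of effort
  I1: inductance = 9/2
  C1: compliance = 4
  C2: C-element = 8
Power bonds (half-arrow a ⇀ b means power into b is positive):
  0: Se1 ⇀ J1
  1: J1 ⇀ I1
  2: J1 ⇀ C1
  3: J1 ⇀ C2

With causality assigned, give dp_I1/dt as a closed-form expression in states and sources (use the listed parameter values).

#0 →J1  (Se1: effort source, stroke at far end)
#1 →I1  (I1 outputs flow p/I1)
#2 →J1  (J1: bond 1 brought flow, rest push out)
#3 →J1  (J1 flow already set via bond 1)

dp_I1/dt = E_Se1 - q_C1/4 - q_C2/8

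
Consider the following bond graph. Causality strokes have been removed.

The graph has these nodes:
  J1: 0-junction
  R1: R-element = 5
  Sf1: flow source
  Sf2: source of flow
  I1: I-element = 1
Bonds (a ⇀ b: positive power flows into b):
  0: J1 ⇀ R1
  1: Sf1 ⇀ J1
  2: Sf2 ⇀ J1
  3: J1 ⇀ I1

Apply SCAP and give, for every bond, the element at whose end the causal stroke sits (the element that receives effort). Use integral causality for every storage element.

bond 1 stroke→Sf1  (Sf1: flow source, stroke at near end)
bond 2 stroke→Sf2  (Sf2 fixes flow; stroke at Sf2)
bond 3 stroke→I1  (I1 integral (f out))
bond 0 stroke→J1  (J1 needs exactly one e-in)

β0 stroke at J1
β1 stroke at Sf1
β2 stroke at Sf2
β3 stroke at I1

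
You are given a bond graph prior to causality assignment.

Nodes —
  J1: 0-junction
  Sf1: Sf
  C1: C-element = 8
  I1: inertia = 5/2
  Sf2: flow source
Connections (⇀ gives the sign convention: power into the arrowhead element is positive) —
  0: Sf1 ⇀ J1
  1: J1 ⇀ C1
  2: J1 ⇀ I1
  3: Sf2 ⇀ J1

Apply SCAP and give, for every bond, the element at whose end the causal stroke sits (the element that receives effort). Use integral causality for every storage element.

b0 stroke at Sf1
b1 stroke at J1
b2 stroke at I1
b3 stroke at Sf2

#0 →Sf1  (Sf1 fixes flow; stroke at Sf1)
#3 →Sf2  (source Sf2 imposes f)
#1 →J1  (C1 integral (e out))
#2 →I1  (J1 effort already set via bond 1)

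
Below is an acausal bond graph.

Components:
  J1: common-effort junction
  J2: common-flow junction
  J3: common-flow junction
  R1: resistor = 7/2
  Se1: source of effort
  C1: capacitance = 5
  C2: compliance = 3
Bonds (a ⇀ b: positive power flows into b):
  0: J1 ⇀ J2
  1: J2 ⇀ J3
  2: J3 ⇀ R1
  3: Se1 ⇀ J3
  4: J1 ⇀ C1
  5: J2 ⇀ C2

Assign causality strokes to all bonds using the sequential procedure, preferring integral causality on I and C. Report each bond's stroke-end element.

#0 stroke→J2
#1 stroke→J3
#2 stroke→R1
#3 stroke→J3
#4 stroke→J1
#5 stroke→J2

bond 3 stroke at J3  (Se1 fixes effort; stroke away)
bond 4 stroke at J1  (C1: C, integral causality)
bond 0 stroke at J2  (common-e at J1 fixed by 4)
bond 5 stroke at J2  (C2: C, integral causality)
bond 1 stroke at J3  (J2 needs exactly one f-in)
bond 2 stroke at R1  (J3: last free bond brings flow in)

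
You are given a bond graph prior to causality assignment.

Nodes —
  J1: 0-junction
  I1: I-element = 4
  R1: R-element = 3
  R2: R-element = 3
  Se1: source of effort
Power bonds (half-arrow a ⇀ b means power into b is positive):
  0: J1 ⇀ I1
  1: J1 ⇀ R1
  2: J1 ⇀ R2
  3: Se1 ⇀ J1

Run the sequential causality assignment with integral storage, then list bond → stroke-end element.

β0 →I1
β1 →R1
β2 →R2
β3 →J1

β3 →J1  (Se1 (Se) sets effort on bond)
β0 →I1  (common-e at J1 fixed by 3)
β1 →R1  (J1 effort already set via bond 3)
β2 →R2  (common-e at J1 fixed by 3)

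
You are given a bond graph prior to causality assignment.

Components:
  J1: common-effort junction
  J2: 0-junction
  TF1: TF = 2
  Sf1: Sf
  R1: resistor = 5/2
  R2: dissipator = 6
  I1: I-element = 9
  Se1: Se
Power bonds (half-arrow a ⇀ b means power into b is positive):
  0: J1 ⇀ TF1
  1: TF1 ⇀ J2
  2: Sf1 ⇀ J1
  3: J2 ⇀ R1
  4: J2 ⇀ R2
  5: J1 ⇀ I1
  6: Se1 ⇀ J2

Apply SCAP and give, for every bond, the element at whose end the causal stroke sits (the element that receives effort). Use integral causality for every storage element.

bond 2 |Sf1  (Sf1 (Sf) sets flow on bond)
bond 6 |J2  (Se1 fixes effort; stroke away)
bond 1 |TF1  (0-jn J2 has e-setter on 6)
bond 3 |R1  (0-jn J2 has e-setter on 6)
bond 4 |R2  (J2 effort already set via bond 6)
bond 0 |J1  (TF1 one-in-one-out from 1)
bond 5 |I1  (J1: bond 0 brought effort, rest push out)

bond 0 |J1
bond 1 |TF1
bond 2 |Sf1
bond 3 |R1
bond 4 |R2
bond 5 |I1
bond 6 |J2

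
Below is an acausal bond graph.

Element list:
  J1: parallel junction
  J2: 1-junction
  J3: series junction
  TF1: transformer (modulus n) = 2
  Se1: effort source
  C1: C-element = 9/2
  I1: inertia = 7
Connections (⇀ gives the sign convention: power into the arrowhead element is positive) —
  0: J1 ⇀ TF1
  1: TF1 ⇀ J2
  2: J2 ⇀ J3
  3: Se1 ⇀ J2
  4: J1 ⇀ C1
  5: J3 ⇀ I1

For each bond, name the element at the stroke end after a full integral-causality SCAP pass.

#3 |J2  (Se1: effort source, stroke at far end)
#4 |J1  (C1 integral (e out))
#0 |TF1  (common-e at J1 fixed by 4)
#1 |J2  (through TF1, causality passes straight; one stroke at TF1)
#2 |J3  (J2: last free bond brings flow in)
#5 |I1  (closing 1-jn rule on J3)

β0 →TF1
β1 →J2
β2 →J3
β3 →J2
β4 →J1
β5 →I1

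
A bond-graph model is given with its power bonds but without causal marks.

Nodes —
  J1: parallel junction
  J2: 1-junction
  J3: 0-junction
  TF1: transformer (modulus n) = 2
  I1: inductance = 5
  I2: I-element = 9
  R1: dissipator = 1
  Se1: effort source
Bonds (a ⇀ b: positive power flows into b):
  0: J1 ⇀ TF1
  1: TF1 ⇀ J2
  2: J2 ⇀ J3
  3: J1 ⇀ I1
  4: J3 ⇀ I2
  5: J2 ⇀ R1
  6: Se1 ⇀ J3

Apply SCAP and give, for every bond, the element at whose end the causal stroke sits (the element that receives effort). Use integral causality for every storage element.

b0 stroke→J1
b1 stroke→TF1
b2 stroke→J2
b3 stroke→I1
b4 stroke→I2
b5 stroke→J2
b6 stroke→J3

b6 stroke→J3  (Se1 fixes effort; stroke away)
b2 stroke→J2  (J3: bond 6 brought effort, rest push out)
b4 stroke→I2  (0-jn J3 has e-setter on 6)
b3 stroke→I1  (I1 integral (f out))
b0 stroke→J1  (J1 needs exactly one e-in)
b1 stroke→TF1  (through TF1, causality passes straight; one stroke at TF1)
b5 stroke→J2  (common-f at J2 fixed by 1)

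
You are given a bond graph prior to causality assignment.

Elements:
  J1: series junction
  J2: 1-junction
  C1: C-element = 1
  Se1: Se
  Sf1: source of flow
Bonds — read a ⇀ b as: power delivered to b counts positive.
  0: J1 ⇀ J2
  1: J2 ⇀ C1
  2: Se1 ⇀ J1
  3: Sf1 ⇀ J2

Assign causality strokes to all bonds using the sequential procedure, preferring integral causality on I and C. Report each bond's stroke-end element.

β2 stroke→J1  (Se1 (Se) sets effort on bond)
β3 stroke→Sf1  (Sf1 (Sf) sets flow on bond)
β0 stroke→J2  (closing 1-jn rule on J1)
β1 stroke→J2  (J2: bond 3 brought flow, rest push out)

bond 0 |J2
bond 1 |J2
bond 2 |J1
bond 3 |Sf1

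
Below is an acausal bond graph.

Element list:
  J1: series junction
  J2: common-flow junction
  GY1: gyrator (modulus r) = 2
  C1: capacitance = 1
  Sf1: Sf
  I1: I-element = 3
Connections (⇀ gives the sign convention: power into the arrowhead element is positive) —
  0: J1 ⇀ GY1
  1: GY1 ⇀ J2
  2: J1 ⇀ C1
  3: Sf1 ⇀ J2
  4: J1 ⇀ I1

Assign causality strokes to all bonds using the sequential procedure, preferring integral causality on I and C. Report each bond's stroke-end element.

b0 stroke→J1
b1 stroke→J2
b2 stroke→J1
b3 stroke→Sf1
b4 stroke→I1

b3 |Sf1  (source Sf1 imposes f)
b1 |J2  (common-f at J2 fixed by 3)
b0 |J1  (GY GY1: same side as bond 1)
b2 |J1  (prefer integral on C1)
b4 |I1  (only one flow-in slot at J1)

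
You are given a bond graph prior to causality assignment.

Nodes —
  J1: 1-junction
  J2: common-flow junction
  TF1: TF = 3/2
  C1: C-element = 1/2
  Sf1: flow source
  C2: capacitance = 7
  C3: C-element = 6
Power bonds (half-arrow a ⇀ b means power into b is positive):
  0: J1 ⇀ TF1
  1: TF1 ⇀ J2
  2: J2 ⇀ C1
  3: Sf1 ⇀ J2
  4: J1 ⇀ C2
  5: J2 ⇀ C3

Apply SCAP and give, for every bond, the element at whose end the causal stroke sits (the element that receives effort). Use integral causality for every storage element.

#0 →TF1
#1 →J2
#2 →J2
#3 →Sf1
#4 →J1
#5 →J2

bond 3 →Sf1  (source Sf1 imposes f)
bond 1 →J2  (J2 flow already set via bond 3)
bond 2 →J2  (1-jn J2 has f-setter on 3)
bond 5 →J2  (common-f at J2 fixed by 3)
bond 0 →TF1  (through TF1, causality passes straight; one stroke at TF1)
bond 4 →J1  (J1: bond 0 brought flow, rest push out)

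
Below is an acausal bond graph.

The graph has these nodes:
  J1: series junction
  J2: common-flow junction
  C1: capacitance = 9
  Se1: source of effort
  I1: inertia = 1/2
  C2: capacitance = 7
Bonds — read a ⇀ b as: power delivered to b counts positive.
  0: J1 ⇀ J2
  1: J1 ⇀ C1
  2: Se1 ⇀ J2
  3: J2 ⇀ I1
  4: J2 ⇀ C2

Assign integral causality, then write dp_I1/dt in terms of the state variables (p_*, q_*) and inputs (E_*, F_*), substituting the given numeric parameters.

dp_I1/dt = E_Se1 - q_C1/9 - q_C2/7

#2 stroke at J2  (Se1 fixes effort; stroke away)
#1 stroke at J1  (C1 outputs effort q/C1)
#0 stroke at J2  (J1 needs exactly one f-in)
#3 stroke at I1  (I1 integral (f out))
#4 stroke at J2  (1-jn J2 has f-setter on 3)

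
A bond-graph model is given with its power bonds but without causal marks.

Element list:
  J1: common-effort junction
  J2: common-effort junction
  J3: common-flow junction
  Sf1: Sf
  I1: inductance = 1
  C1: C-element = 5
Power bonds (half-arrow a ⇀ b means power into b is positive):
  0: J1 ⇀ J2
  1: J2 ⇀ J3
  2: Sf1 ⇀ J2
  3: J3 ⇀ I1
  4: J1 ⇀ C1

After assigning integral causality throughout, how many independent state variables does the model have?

#2 stroke→Sf1  (Sf1: flow source, stroke at near end)
#3 stroke→I1  (I1: I, integral causality)
#1 stroke→J3  (J3 flow already set via bond 3)
#0 stroke→J2  (J2 needs exactly one e-in)
#4 stroke→J1  (J1: last free bond brings effort in)

2  (C1, I1 all integral)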